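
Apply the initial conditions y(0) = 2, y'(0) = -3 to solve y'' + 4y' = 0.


Characteristic roots of r² + 4r = 0 are -4, 0.
General solution y = c₁ e^(-4x) + c₂.
Apply y(0) = 2: c₁ + c₂ = 2. Apply y'(0) = -3: -4 c₁ + 0 c₂ = -3.
Solve: c₁ = 3/4, c₂ = 5/4.
Particular solution: y = (3/4)e^(-4x) + 5/4.


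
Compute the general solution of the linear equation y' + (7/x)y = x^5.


P(x) = 7/x ⇒ μ = x^7.
(x^7 y)' = x^7·x^5 = x^12.
Integrate: x^7 y = x^13/(13) + C.
Solve for y: y = (1/13)x^6 + C/x^7.


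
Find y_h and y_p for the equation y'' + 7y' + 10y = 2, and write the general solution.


Characteristic roots of r² + 7r + 10 = 0 are -5, -2.
y_h = C₁e^(-5x) + C₂e^(-2x).
Constant forcing; try y_p = A. Then 10A = 2 ⇒ A = 1/5.
General solution: y = C₁e^(-5x) + C₂e^(-2x) + 1/5.


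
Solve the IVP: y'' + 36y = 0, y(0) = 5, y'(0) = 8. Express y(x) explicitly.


Characteristic roots of r² + 36 = 0 are ±6i, so y = C₁cos(6x) + C₂sin(6x).
Apply y(0) = 5: C₁ = 5. Differentiate and apply y'(0) = 8: 6·C₂ = 8, so C₂ = 4/3.
Particular solution: y = 5cos(6x) + (4/3)sin(6x).


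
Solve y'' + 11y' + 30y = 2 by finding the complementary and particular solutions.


Characteristic roots of r² + 11r + 30 = 0 are -6, -5.
y_h = C₁e^(-6x) + C₂e^(-5x).
Constant forcing; try y_p = A. Then 30A = 2 ⇒ A = 1/15.
General solution: y = C₁e^(-6x) + C₂e^(-5x) + 1/15.


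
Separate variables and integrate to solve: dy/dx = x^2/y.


Separate variables: y dy = x^2 dx.
Integrate both sides: y²/2 = (1/3)x^3 + C₀.
Multiply by 2: y² = (2/3)x^3 + C.


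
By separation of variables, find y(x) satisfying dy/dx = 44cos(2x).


g(y) = 1, so integrate directly: y = ∫ 44cos(2x) dx = 22sin(2x) + C.


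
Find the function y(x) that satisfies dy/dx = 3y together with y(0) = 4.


General solution of y' = 3y is y = Ce^(3x).
Apply y(0) = 4: C = 4.
Particular solution: y = 4e^(3x).


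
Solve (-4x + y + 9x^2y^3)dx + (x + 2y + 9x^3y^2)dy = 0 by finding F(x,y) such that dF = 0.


Check exactness: ∂M/∂y = 1 + 27x^2y^2 and ∂N/∂x = 1 + 27x^2y^2; equal, so the equation is exact.
Integrate M with respect to x (treating y as constant): ∫M dx = -2x^2 + xy + 3x^3y^3 + h(y).
Differentiate w.r.t. y and set equal to N: the x-dependent terms already match, leaving h'(y) = 2y. Integrate: h(y) = y^2.
So F(x,y) = -2x^2 + xy + y^2 + 3x^3y^3.
General solution: -2x^2 + xy + y^2 + 3x^3y^3 = C.


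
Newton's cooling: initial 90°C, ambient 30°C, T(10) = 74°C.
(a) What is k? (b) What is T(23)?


Newton's law: T(t) = T_a + (T₀ - T_a)e^(-kt).
(a) Use T(10) = 74: (74 - 30)/(90 - 30) = e^(-k·10), so k = -ln(0.733)/10 ≈ 0.0310.
(b) Apply k to t = 23: T(23) = 30 + (60)e^(-0.713) ≈ 59.4°C.


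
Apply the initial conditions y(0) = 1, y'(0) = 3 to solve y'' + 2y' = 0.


Characteristic roots of r² + 2r = 0 are -2, 0.
General solution y = c₁ e^(-2x) + c₂.
Apply y(0) = 1: c₁ + c₂ = 1. Apply y'(0) = 3: -2 c₁ + 0 c₂ = 3.
Solve: c₁ = -3/2, c₂ = 5/2.
Particular solution: y = -(3/2)e^(-2x) + 5/2.


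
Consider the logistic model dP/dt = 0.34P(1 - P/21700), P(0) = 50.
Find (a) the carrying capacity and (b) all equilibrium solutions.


Logistic ODE dP/dt = 0.34P(1 - P/21700) has equilibria where dP/dt = 0, i.e. P = 0 or P = 21700.
The coefficient (1 - P/K) = 0 when P = K, identifying K = 21700 as the carrying capacity.
(a) K = 21700; (b) equilibria P = 0 and P = 21700.


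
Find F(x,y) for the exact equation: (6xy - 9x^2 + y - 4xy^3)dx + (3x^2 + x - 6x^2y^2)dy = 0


Check exactness: ∂M/∂y = 6x + 1 - 12xy^2 and ∂N/∂x = 6x + 1 - 12xy^2; equal, so the equation is exact.
Integrate M with respect to x (treating y as constant): ∫M dx = 3x^2y - 3x^3 + xy - 2x^2y^3 + h(y).
Differentiate w.r.t. y and set equal to N: all terms match, so h'(y) = 0 and h is a constant absorbed into C.
General solution: 3x^2y - 3x^3 + xy - 2x^2y^3 = C.


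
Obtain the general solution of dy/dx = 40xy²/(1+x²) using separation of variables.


Separate: dy/y² = 40x/(1+x²) dx.
Integrate LHS: ∫ dy/y² = -1/y.
Integrate RHS via u = 1+x²: 20ln(1+x²) + C.
Result: -1/y = 20ln(1+x²) + C.


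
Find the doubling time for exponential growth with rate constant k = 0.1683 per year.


Exponential growth: P(t) = P₀ e^(0.1683t). Set P(t)/P₀ = 2: e^(0.1683t) = 2.
Solve: t = ln(2)/0.1683 ≈ 4.12 years.


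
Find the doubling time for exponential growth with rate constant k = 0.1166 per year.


Exponential growth: P(t) = P₀ e^(0.1166t). Set P(t)/P₀ = 2: e^(0.1166t) = 2.
Solve: t = ln(2)/0.1166 ≈ 5.94 years.


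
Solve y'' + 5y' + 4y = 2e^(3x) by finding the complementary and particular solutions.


Characteristic roots of r² + 5r + 4 = 0 are -1, -4.
y_h = C₁e^(-x) + C₂e^(-4x).
Forcing exponent 3 is not a characteristic root; try y_p = Ae^(3x).
Substitute: A·(9 + (5)·3 + (4)) = A·28 = 2, so A = 1/14.
General solution: y = C₁e^(-x) + C₂e^(-4x) + (1/14)e^(3x).


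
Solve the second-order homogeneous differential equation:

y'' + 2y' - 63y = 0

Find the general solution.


Characteristic equation: r² + 2r - 63 = 0.
Factor: (r + 9)(r - 7) = 0 ⇒ r = -9, 7 (distinct real).
General solution: y = C₁e^(-9x) + C₂e^(7x).


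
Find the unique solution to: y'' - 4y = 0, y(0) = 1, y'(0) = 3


Characteristic roots of r² - 4 = 0 are 2, -2.
General solution y = c₁ e^(2x) + c₂ e^(-2x).
Apply y(0) = 1: c₁ + c₂ = 1. Apply y'(0) = 3: 2 c₁ - 2 c₂ = 3.
Solve: c₁ = 5/4, c₂ = -1/4.
Particular solution: y = (5/4)e^(2x) - (1/4)e^(-2x).


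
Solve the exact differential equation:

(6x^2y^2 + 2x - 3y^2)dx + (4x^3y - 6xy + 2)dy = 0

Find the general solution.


Check exactness: ∂M/∂y = 12x^2y - 6y and ∂N/∂x = 12x^2y - 6y; equal, so the equation is exact.
Integrate M with respect to x (treating y as constant): ∫M dx = 2x^3y^2 + x^2 - 3xy^2 + h(y).
Differentiate w.r.t. y and set equal to N: the x-dependent terms already match, leaving h'(y) = 2. Integrate: h(y) = 2y.
So F(x,y) = 2x^3y^2 + x^2 - 3xy^2 + 2y.
General solution: 2x^3y^2 + x^2 - 3xy^2 + 2y = C.


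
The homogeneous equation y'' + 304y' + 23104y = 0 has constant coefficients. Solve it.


Characteristic equation: r² + 304r + 23104 = 0, i.e. (r + 152)² = 0.
Repeated root r = -152; include an x factor for the second linearly independent solution.
General solution: y = (C₁ + C₂x)e^(-152x).


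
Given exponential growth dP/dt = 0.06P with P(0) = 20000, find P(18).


The ODE dP/dt = 0.06P has solution P(t) = P(0)e^(0.06t).
Substitute P(0) = 20000 and t = 18: P(18) = 20000 e^(1.08) ≈ 58894.


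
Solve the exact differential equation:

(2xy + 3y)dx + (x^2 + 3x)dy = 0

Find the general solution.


Check exactness: ∂M/∂y = 2x + 3 and ∂N/∂x = 2x + 3; equal, so the equation is exact.
Integrate M with respect to x (treating y as constant): ∫M dx = x^2y + 3xy + h(y).
Differentiate w.r.t. y and set equal to N: all terms match, so h'(y) = 0 and h is a constant absorbed into C.
General solution: x^2y + 3xy = C.


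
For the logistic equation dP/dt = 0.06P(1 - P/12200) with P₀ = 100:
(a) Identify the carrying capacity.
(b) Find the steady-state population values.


Logistic ODE dP/dt = 0.06P(1 - P/12200) has equilibria where dP/dt = 0, i.e. P = 0 or P = 12200.
The coefficient (1 - P/K) = 0 when P = K, identifying K = 12200 as the carrying capacity.
(a) K = 12200; (b) equilibria P = 0 and P = 12200.


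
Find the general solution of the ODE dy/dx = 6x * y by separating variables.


Separate variables: dy/y = 6x dx.
Integrate: ln|y| = 3x^2 + C₀.
Exponentiate: y = Ce^(3x^2).


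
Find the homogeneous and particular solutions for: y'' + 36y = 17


Homogeneous part: r² + 36 = 0 ⇒ r = ±6i, so y_h = C₁cos(6x) + C₂sin(6x).
Try constant y_p = A; plug in: 36A = 17 ⇒ A = 17/36.
General solution: y = C₁cos(6x) + C₂sin(6x) + 17/36.


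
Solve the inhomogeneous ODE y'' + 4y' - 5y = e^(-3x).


Characteristic roots of r² + 4r - 5 = 0 are -5, 1.
y_h = C₁e^(-5x) + C₂e^(x).
Forcing exponent -3 is not a characteristic root; try y_p = Ae^(-3x).
Substitute: A·(9 + (4)·-3 + (-5)) = A·-8 = 1, so A = -1/8.
General solution: y = C₁e^(-5x) + C₂e^(x) - (1/8)e^(-3x).


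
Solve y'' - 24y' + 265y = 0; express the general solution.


Characteristic equation: r² - 24r + 265 = 0.
Discriminant is negative; roots r = 12 ± 11i (complex conjugate pair).
General solution uses e^(α x)(C₁ cos(β x) + C₂ sin(β x)): y = e^(12x)(C₁cos(11x) + C₂sin(11x)).


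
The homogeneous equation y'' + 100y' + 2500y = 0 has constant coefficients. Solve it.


Characteristic equation: r² + 100r + 2500 = 0, i.e. (r + 50)² = 0.
Repeated root r = -50; include an x factor for the second linearly independent solution.
General solution: y = (C₁ + C₂x)e^(-50x).


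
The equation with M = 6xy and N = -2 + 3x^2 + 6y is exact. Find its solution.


Check exactness: ∂M/∂y = 6x and ∂N/∂x = 6x; equal, so the equation is exact.
Integrate M with respect to x (treating y as constant): ∫M dx = 3x^2y + h(y).
Differentiate w.r.t. y and set equal to N: the x-dependent terms already match, leaving h'(y) = -2 + 6y. Integrate: h(y) = -2y + 3y^2.
So F(x,y) = -2y + 3x^2y + 3y^2.
General solution: -2y + 3x^2y + 3y^2 = C.


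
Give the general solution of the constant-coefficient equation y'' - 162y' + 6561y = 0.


Characteristic equation: r² - 162r + 6561 = 0, i.e. (r - 81)² = 0.
Repeated root r = 81; include an x factor for the second linearly independent solution.
General solution: y = (C₁ + C₂x)e^(81x).


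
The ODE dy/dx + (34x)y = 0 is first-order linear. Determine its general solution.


P(x) = 34x ⇒ μ = e^(17x²).
Q(x) = 0 so μ y is constant: y = Ce^(-17x²).


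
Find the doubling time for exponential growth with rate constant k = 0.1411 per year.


Exponential growth: P(t) = P₀ e^(0.1411t). Set P(t)/P₀ = 2: e^(0.1411t) = 2.
Solve: t = ln(2)/0.1411 ≈ 4.91 years.


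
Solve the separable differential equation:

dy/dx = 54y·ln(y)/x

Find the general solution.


Separate: dy/[y ln(y)] = 54 dx/x.
Substitute u = ln(y): du/u = 54 dx/x.
Integrate: ln|ln(y)| = 54ln|x| + C₀, hence ln(y) = C·x^54.


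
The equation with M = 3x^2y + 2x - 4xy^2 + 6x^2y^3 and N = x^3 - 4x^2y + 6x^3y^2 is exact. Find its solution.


Check exactness: ∂M/∂y = 3x^2 - 8xy + 18x^2y^2 and ∂N/∂x = 3x^2 - 8xy + 18x^2y^2; equal, so the equation is exact.
Integrate M with respect to x (treating y as constant): ∫M dx = x^3y + x^2 - 2x^2y^2 + 2x^3y^3 + h(y).
Differentiate w.r.t. y and set equal to N: all terms match, so h'(y) = 0 and h is a constant absorbed into C.
General solution: x^3y + x^2 - 2x^2y^2 + 2x^3y^3 = C.


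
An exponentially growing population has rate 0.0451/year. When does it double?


Exponential growth: P(t) = P₀ e^(0.0451t). Set P(t)/P₀ = 2: e^(0.0451t) = 2.
Solve: t = ln(2)/0.0451 ≈ 15.37 years.


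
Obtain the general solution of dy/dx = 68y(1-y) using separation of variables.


Separate: dy/[y(1-y)] = 68 dx.
Partial fractions: 1/[y(1-y)] = 1/y + 1/(1-y).
Integrate: ln|y/(1-y)| = 68x + C₀.
Solve for y: y = 1/(1 + Ce^(-68x)).


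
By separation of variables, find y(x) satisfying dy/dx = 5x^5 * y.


Separate variables: dy/y = 5x^5 dx.
Integrate: ln|y| = (5/6)x^6 + C₀.
Exponentiate: y = Ce^((5/6)x^6).


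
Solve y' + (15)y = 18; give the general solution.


P(x) = 15, Q(x) = 18; integrating factor μ = e^(15x).
(μ y)' = 18e^(15x) ⇒ μ y = (6/5)e^(15x) + C.
Divide by μ: y = 6/5 + Ce^(-15x).


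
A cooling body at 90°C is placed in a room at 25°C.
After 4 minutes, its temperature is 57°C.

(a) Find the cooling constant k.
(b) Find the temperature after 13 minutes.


Newton's law: T(t) = T_a + (T₀ - T_a)e^(-kt).
(a) Use T(4) = 57: (57 - 25)/(90 - 25) = e^(-k·4), so k = -ln(0.492)/4 ≈ 0.1772.
(b) Apply k to t = 13: T(13) = 25 + (65)e^(-2.303) ≈ 31.5°C.


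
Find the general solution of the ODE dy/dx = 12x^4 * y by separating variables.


Separate variables: dy/y = 12x^4 dx.
Integrate: ln|y| = (12/5)x^5 + C₀.
Exponentiate: y = Ce^((12/5)x^5).


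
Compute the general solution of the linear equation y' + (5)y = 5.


P(x) = 5, Q(x) = 5; integrating factor μ = e^(5x).
(μ y)' = 5e^(5x) ⇒ μ y = e^(5x) + C.
Divide by μ: y = 1 + Ce^(-5x).


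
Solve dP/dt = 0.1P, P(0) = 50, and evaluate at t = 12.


The ODE dP/dt = 0.1P has solution P(t) = P(0)e^(0.1t).
Substitute P(0) = 50 and t = 12: P(12) = 50 e^(1.20) ≈ 166.


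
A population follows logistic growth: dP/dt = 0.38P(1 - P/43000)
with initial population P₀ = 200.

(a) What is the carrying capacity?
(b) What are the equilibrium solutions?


Logistic ODE dP/dt = 0.38P(1 - P/43000) has equilibria where dP/dt = 0, i.e. P = 0 or P = 43000.
The coefficient (1 - P/K) = 0 when P = K, identifying K = 43000 as the carrying capacity.
(a) K = 43000; (b) equilibria P = 0 and P = 43000.


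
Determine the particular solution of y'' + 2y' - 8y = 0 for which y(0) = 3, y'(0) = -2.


Characteristic roots of r² + 2r - 8 = 0 are -4, 2.
General solution y = c₁ e^(-4x) + c₂ e^(2x).
Apply y(0) = 3: c₁ + c₂ = 3. Apply y'(0) = -2: -4 c₁ + 2 c₂ = -2.
Solve: c₁ = 4/3, c₂ = 5/3.
Particular solution: y = (4/3)e^(-4x) + (5/3)e^(2x).


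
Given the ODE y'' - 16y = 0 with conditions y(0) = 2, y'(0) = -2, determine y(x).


Characteristic roots of r² - 16 = 0 are 4, -4.
General solution y = c₁ e^(4x) + c₂ e^(-4x).
Apply y(0) = 2: c₁ + c₂ = 2. Apply y'(0) = -2: 4 c₁ - 4 c₂ = -2.
Solve: c₁ = 3/4, c₂ = 5/4.
Particular solution: y = (3/4)e^(4x) + (5/4)e^(-4x).


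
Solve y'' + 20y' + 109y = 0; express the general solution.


Characteristic equation: r² + 20r + 109 = 0.
Discriminant is negative; roots r = -10 ± 3i (complex conjugate pair).
General solution uses e^(α x)(C₁ cos(β x) + C₂ sin(β x)): y = e^(-10x)(C₁cos(3x) + C₂sin(3x)).


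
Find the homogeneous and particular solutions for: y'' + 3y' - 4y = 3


Characteristic roots of r² + 3r - 4 = 0 are 1, -4.
y_h = C₁e^(x) + C₂e^(-4x).
Forcing exponent 0 is not a characteristic root; try y_p = A.
Substitute: A·(0 + (3)·0 + (-4)) = A·-4 = 3, so A = -3/4.
General solution: y = C₁e^(x) + C₂e^(-4x) - 3/4.


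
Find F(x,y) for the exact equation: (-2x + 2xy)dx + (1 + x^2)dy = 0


Check exactness: ∂M/∂y = 2x and ∂N/∂x = 2x; equal, so the equation is exact.
Integrate M with respect to x (treating y as constant): ∫M dx = -x^2 + x^2y + h(y).
Differentiate w.r.t. y and set equal to N: the x-dependent terms already match, leaving h'(y) = 1. Integrate: h(y) = y.
So F(x,y) = y - x^2 + x^2y.
General solution: y - x^2 + x^2y = C.


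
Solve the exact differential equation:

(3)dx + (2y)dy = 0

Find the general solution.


Check exactness: ∂M/∂y = 0 and ∂N/∂x = 0; equal, so the equation is exact.
Integrate M with respect to x (treating y as constant): ∫M dx = 3x + h(y).
Differentiate w.r.t. y and set equal to N: the x-dependent terms already match, leaving h'(y) = 2y. Integrate: h(y) = y^2.
So F(x,y) = 3x + y^2.
General solution: 3x + y^2 = C.


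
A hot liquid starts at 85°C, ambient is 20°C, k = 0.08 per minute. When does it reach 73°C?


From T(t) = T_a + (T₀ - T_a)e^(-kt), set T(t) = 73:
(73 - 20) / (85 - 20) = e^(-0.08t), so t = -ln(0.815)/0.08 ≈ 2.6 minutes.


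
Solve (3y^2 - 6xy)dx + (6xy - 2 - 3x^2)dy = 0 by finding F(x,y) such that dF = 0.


Check exactness: ∂M/∂y = 6y - 6x and ∂N/∂x = 6y - 6x; equal, so the equation is exact.
Integrate M with respect to x (treating y as constant): ∫M dx = 3xy^2 - 3x^2y + h(y).
Differentiate w.r.t. y and set equal to N: the x-dependent terms already match, leaving h'(y) = -2. Integrate: h(y) = -2y.
So F(x,y) = 3xy^2 - 2y - 3x^2y.
General solution: 3xy^2 - 2y - 3x^2y = C.


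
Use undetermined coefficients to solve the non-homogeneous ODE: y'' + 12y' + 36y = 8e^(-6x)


Characteristic polynomial (r + 6)² = 0; repeated root r = -6.
y_h = (C₁ + C₂x)e^(-6x). Forcing matches the repeated root (resonance), so try y_p = Ax² e^(-6x).
Substitute and solve for A: 2A = 8, so A = 4.
General solution: y = (C₁ + C₂x + 4x²)e^(-6x).


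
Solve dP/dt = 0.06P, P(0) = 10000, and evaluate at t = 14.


The ODE dP/dt = 0.06P has solution P(t) = P(0)e^(0.06t).
Substitute P(0) = 10000 and t = 14: P(14) = 10000 e^(0.84) ≈ 23164.


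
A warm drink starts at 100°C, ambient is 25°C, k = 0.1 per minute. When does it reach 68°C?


From T(t) = T_a + (T₀ - T_a)e^(-kt), set T(t) = 68:
(68 - 25) / (100 - 25) = e^(-0.1t), so t = -ln(0.573)/0.1 ≈ 5.6 minutes.


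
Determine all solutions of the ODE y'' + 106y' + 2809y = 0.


Characteristic equation: r² + 106r + 2809 = 0, i.e. (r + 53)² = 0.
Repeated root r = -53; include an x factor for the second linearly independent solution.
General solution: y = (C₁ + C₂x)e^(-53x).


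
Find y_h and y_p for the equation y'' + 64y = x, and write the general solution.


Homogeneous: r² + 64 = 0 ⇒ r = ±8i, y_h = C₁cos(8x) + C₂sin(8x).
Polynomial forcing; try y_p = Ax + B. Then y_p'' + 64 y_p = 64(Ax + B) = x, so B = 0 and A = 1/64.
General solution: y = C₁cos(8x) + C₂sin(8x) + (1/64)x.


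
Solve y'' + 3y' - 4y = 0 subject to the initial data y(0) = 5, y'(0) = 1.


Characteristic roots of r² + 3r - 4 = 0 are -4, 1.
General solution y = c₁ e^(-4x) + c₂ e^(x).
Apply y(0) = 5: c₁ + c₂ = 5. Apply y'(0) = 1: -4 c₁ + 1 c₂ = 1.
Solve: c₁ = 4/5, c₂ = 21/5.
Particular solution: y = (4/5)e^(-4x) + (21/5)e^(x).


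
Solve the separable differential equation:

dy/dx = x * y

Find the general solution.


Separate variables: dy/y = x dx.
Integrate: ln|y| = (1/2)x^2 + C₀.
Exponentiate: y = Ce^((1/2)x^2).


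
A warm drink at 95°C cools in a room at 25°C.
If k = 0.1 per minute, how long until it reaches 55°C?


From T(t) = T_a + (T₀ - T_a)e^(-kt), set T(t) = 55:
(55 - 25) / (95 - 25) = e^(-0.1t), so t = -ln(0.429)/0.1 ≈ 8.5 minutes.


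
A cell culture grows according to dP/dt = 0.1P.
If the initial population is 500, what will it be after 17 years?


The ODE dP/dt = 0.1P has solution P(t) = P(0)e^(0.1t).
Substitute P(0) = 500 and t = 17: P(17) = 500 e^(1.70) ≈ 2737.


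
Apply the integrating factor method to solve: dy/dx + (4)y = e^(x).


P(x) = 4 ⇒ μ = e^(4x).
(μ y)' = e^(5x) ⇒ μ y = e^(5x)/5 + C.
Divide by μ: y = (1/5)e^(x) + Ce^(-4x).


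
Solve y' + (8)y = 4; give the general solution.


P(x) = 8, Q(x) = 4; integrating factor μ = e^(8x).
(μ y)' = 4e^(8x) ⇒ μ y = (1/2)e^(8x) + C.
Divide by μ: y = 1/2 + Ce^(-8x).


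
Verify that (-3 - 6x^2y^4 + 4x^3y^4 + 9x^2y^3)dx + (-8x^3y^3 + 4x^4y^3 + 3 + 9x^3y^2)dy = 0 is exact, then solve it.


Check exactness: ∂M/∂y = -24x^2y^3 + 16x^3y^3 + 27x^2y^2 and ∂N/∂x = -24x^2y^3 + 16x^3y^3 + 27x^2y^2; equal, so the equation is exact.
Integrate M with respect to x (treating y as constant): ∫M dx = -3x - 2x^3y^4 + x^4y^4 + 3x^3y^3 + h(y).
Differentiate w.r.t. y and set equal to N: the x-dependent terms already match, leaving h'(y) = 3. Integrate: h(y) = 3y.
So F(x,y) = -3x - 2x^3y^4 + x^4y^4 + 3y + 3x^3y^3.
General solution: -3x - 2x^3y^4 + x^4y^4 + 3y + 3x^3y^3 = C.


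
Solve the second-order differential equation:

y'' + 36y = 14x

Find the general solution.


Homogeneous: r² + 36 = 0 ⇒ r = ±6i, y_h = C₁cos(6x) + C₂sin(6x).
Polynomial forcing; try y_p = Ax + B. Then y_p'' + 36 y_p = 36(Ax + B) = 14x, so B = 0 and A = 7/18.
General solution: y = C₁cos(6x) + C₂sin(6x) + (7/18)x.


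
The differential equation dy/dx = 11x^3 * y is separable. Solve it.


Separate variables: dy/y = 11x^3 dx.
Integrate: ln|y| = (11/4)x^4 + C₀.
Exponentiate: y = Ce^((11/4)x^4).


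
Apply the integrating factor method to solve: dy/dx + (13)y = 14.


P(x) = 13, Q(x) = 14; integrating factor μ = e^(13x).
(μ y)' = 14e^(13x) ⇒ μ y = (14/13)e^(13x) + C.
Divide by μ: y = 14/13 + Ce^(-13x).


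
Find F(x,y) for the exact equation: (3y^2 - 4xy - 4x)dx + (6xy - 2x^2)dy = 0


Check exactness: ∂M/∂y = 6y - 4x and ∂N/∂x = 6y - 4x; equal, so the equation is exact.
Integrate M with respect to x (treating y as constant): ∫M dx = 3xy^2 - 2x^2y - 2x^2 + h(y).
Differentiate w.r.t. y and set equal to N: all terms match, so h'(y) = 0 and h is a constant absorbed into C.
General solution: 3xy^2 - 2x^2y - 2x^2 = C.


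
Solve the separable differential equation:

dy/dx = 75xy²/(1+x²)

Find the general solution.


Separate: dy/y² = 75x/(1+x²) dx.
Integrate LHS: ∫ dy/y² = -1/y.
Integrate RHS via u = 1+x²: (75/2)ln(1+x²) + C.
Result: -1/y = (75/2)ln(1+x²) + C.


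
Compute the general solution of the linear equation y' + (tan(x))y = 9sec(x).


P(x) = tan(x) ⇒ μ = e^(∫tan(x)dx) = sec(x).
(sec(x) y)' = 9sec²(x) ⇒ sec(x) y = 9tan(x) + C.
Multiply by cos(x): y = 9sin(x) + C·cos(x).


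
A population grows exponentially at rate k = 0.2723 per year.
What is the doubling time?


Exponential growth: P(t) = P₀ e^(0.2723t). Set P(t)/P₀ = 2: e^(0.2723t) = 2.
Solve: t = ln(2)/0.2723 ≈ 2.55 years.


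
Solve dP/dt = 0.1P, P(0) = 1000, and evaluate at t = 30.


The ODE dP/dt = 0.1P has solution P(t) = P(0)e^(0.1t).
Substitute P(0) = 1000 and t = 30: P(30) = 1000 e^(3.00) ≈ 20086.


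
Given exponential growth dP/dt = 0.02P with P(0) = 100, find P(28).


The ODE dP/dt = 0.02P has solution P(t) = P(0)e^(0.02t).
Substitute P(0) = 100 and t = 28: P(28) = 100 e^(0.56) ≈ 175.


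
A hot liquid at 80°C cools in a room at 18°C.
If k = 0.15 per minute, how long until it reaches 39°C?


From T(t) = T_a + (T₀ - T_a)e^(-kt), set T(t) = 39:
(39 - 18) / (80 - 18) = e^(-0.15t), so t = -ln(0.339)/0.15 ≈ 7.2 minutes.


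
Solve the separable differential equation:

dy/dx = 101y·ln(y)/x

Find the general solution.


Separate: dy/[y ln(y)] = 101 dx/x.
Substitute u = ln(y): du/u = 101 dx/x.
Integrate: ln|ln(y)| = 101ln|x| + C₀, hence ln(y) = C·x^101.


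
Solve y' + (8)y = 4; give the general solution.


P(x) = 8, Q(x) = 4; integrating factor μ = e^(8x).
(μ y)' = 4e^(8x) ⇒ μ y = (1/2)e^(8x) + C.
Divide by μ: y = 1/2 + Ce^(-8x).


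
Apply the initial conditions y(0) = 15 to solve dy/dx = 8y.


General solution of y' = 8y is y = Ce^(8x).
Apply y(0) = 15: C = 15.
Particular solution: y = 15e^(8x).


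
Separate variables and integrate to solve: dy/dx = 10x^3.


Integrate both sides with respect to x: y = ∫ 10x^3 dx = (5/2)x^4 + C.


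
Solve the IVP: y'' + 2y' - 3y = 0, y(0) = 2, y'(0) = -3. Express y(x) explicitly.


Characteristic roots of r² + 2r - 3 = 0 are -3, 1.
General solution y = c₁ e^(-3x) + c₂ e^(x).
Apply y(0) = 2: c₁ + c₂ = 2. Apply y'(0) = -3: -3 c₁ + 1 c₂ = -3.
Solve: c₁ = 5/4, c₂ = 3/4.
Particular solution: y = (5/4)e^(-3x) + (3/4)e^(x).


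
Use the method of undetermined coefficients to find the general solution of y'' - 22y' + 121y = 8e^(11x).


Characteristic polynomial (r - 11)² = 0; repeated root r = 11.
y_h = (C₁ + C₂x)e^(11x). Forcing matches the repeated root (resonance), so try y_p = Ax² e^(11x).
Substitute and solve for A: 2A = 8, so A = 4.
General solution: y = (C₁ + C₂x + 4x²)e^(11x).


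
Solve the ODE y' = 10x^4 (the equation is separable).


Integrate both sides with respect to x: y = ∫ 10x^4 dx = 2x^5 + C.


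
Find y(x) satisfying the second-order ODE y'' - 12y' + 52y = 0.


Characteristic equation: r² - 12r + 52 = 0.
Discriminant is negative; roots r = 6 ± 4i (complex conjugate pair).
General solution uses e^(α x)(C₁ cos(β x) + C₂ sin(β x)): y = e^(6x)(C₁cos(4x) + C₂sin(4x)).


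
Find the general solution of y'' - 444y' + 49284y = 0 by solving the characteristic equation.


Characteristic equation: r² - 444r + 49284 = 0, i.e. (r - 222)² = 0.
Repeated root r = 222; include an x factor for the second linearly independent solution.
General solution: y = (C₁ + C₂x)e^(222x).


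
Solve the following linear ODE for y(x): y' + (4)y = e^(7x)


P(x) = 4 ⇒ μ = e^(4x).
(μ y)' = e^(11x) ⇒ μ y = e^(11x)/11 + C.
Divide by μ: y = (1/11)e^(7x) + Ce^(-4x).


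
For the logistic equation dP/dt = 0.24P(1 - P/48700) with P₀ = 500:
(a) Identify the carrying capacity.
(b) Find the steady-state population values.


Logistic ODE dP/dt = 0.24P(1 - P/48700) has equilibria where dP/dt = 0, i.e. P = 0 or P = 48700.
The coefficient (1 - P/K) = 0 when P = K, identifying K = 48700 as the carrying capacity.
(a) K = 48700; (b) equilibria P = 0 and P = 48700.


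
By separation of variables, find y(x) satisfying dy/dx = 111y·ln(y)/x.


Separate: dy/[y ln(y)] = 111 dx/x.
Substitute u = ln(y): du/u = 111 dx/x.
Integrate: ln|ln(y)| = 111ln|x| + C₀, hence ln(y) = C·x^111.


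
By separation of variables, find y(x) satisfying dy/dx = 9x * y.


Separate variables: dy/y = 9x dx.
Integrate: ln|y| = (9/2)x^2 + C₀.
Exponentiate: y = Ce^((9/2)x^2).


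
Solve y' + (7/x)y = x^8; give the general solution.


P(x) = 7/x ⇒ μ = x^7.
(x^7 y)' = x^15 ⇒ x^7 y = x^16/(16) + C.
Solve for y: y = (1/16)x^9 + C/x^7.


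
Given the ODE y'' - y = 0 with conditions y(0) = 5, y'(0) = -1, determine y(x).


Characteristic roots of r² - 1 = 0 are 1, -1.
General solution y = c₁ e^(x) + c₂ e^(-x).
Apply y(0) = 5: c₁ + c₂ = 5. Apply y'(0) = -1: 1 c₁ - 1 c₂ = -1.
Solve: c₁ = 2, c₂ = 3.
Particular solution: y = 2e^(x) + 3e^(-x).


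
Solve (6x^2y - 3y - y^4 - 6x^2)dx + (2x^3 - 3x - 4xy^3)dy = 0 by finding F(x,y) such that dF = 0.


Check exactness: ∂M/∂y = 6x^2 - 3 - 4y^3 and ∂N/∂x = 6x^2 - 3 - 4y^3; equal, so the equation is exact.
Integrate M with respect to x (treating y as constant): ∫M dx = 2x^3y - 3xy - xy^4 - 2x^3 + h(y).
Differentiate w.r.t. y and set equal to N: all terms match, so h'(y) = 0 and h is a constant absorbed into C.
General solution: 2x^3y - 3xy - xy^4 - 2x^3 = C.


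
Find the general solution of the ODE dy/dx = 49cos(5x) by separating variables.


g(y) = 1, so integrate directly: y = ∫ 49cos(5x) dx = (49/5)sin(5x) + C.


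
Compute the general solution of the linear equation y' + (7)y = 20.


P(x) = 7, Q(x) = 20; integrating factor μ = e^(7x).
(μ y)' = 20e^(7x) ⇒ μ y = (20/7)e^(7x) + C.
Divide by μ: y = 20/7 + Ce^(-7x).


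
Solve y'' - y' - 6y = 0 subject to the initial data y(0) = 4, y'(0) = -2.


Characteristic roots of r² - r - 6 = 0 are 3, -2.
General solution y = c₁ e^(3x) + c₂ e^(-2x).
Apply y(0) = 4: c₁ + c₂ = 4. Apply y'(0) = -2: 3 c₁ - 2 c₂ = -2.
Solve: c₁ = 6/5, c₂ = 14/5.
Particular solution: y = (6/5)e^(3x) + (14/5)e^(-2x).


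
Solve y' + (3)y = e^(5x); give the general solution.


P(x) = 3 ⇒ μ = e^(3x).
(μ y)' = e^(8x) ⇒ μ y = e^(8x)/8 + C.
Divide by μ: y = (1/8)e^(5x) + Ce^(-3x).


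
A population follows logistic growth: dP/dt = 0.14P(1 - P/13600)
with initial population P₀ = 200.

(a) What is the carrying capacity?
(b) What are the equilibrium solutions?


Logistic ODE dP/dt = 0.14P(1 - P/13600) has equilibria where dP/dt = 0, i.e. P = 0 or P = 13600.
The coefficient (1 - P/K) = 0 when P = K, identifying K = 13600 as the carrying capacity.
(a) K = 13600; (b) equilibria P = 0 and P = 13600.


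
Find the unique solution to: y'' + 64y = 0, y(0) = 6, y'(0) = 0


Characteristic roots of r² + 64 = 0 are ±8i, so y = C₁cos(8x) + C₂sin(8x).
Apply y(0) = 6: C₁ = 6. Differentiate and apply y'(0) = 0: 8·C₂ = 0, so C₂ = 0.
Particular solution: y = 6cos(8x).


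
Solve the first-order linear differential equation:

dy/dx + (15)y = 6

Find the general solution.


P(x) = 15, Q(x) = 6; integrating factor μ = e^(15x).
(μ y)' = 6e^(15x) ⇒ μ y = (2/5)e^(15x) + C.
Divide by μ: y = 2/5 + Ce^(-15x).


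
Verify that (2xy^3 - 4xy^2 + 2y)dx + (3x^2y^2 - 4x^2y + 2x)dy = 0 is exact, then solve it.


Check exactness: ∂M/∂y = 6xy^2 - 8xy + 2 and ∂N/∂x = 6xy^2 - 8xy + 2; equal, so the equation is exact.
Integrate M with respect to x (treating y as constant): ∫M dx = x^2y^3 - 2x^2y^2 + 2xy + h(y).
Differentiate w.r.t. y and set equal to N: all terms match, so h'(y) = 0 and h is a constant absorbed into C.
General solution: x^2y^3 - 2x^2y^2 + 2xy = C.


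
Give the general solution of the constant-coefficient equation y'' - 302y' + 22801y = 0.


Characteristic equation: r² - 302r + 22801 = 0, i.e. (r - 151)² = 0.
Repeated root r = 151; include an x factor for the second linearly independent solution.
General solution: y = (C₁ + C₂x)e^(151x).


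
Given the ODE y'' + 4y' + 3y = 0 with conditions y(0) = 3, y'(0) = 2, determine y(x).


Characteristic roots of r² + 4r + 3 = 0 are -1, -3.
General solution y = c₁ e^(-x) + c₂ e^(-3x).
Apply y(0) = 3: c₁ + c₂ = 3. Apply y'(0) = 2: -1 c₁ - 3 c₂ = 2.
Solve: c₁ = 11/2, c₂ = -5/2.
Particular solution: y = (11/2)e^(-x) - (5/2)e^(-3x).


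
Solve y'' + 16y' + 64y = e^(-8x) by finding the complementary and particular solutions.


Characteristic polynomial (r + 8)² = 0; repeated root r = -8.
y_h = (C₁ + C₂x)e^(-8x). Forcing matches the repeated root (resonance), so try y_p = Ax² e^(-8x).
Substitute and solve for A: 2A = 1, so A = 1/2.
General solution: y = (C₁ + C₂x + (1/2)x²)e^(-8x).


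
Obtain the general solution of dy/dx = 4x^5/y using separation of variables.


Separate variables: y dy = 4x^5 dx.
Integrate both sides: y²/2 = (2/3)x^6 + C₀.
Multiply by 2: y² = (4/3)x^6 + C.


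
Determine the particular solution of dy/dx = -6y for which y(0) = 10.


General solution of y' = -6y is y = Ce^(-6x).
Apply y(0) = 10: C = 10.
Particular solution: y = 10e^(-6x).


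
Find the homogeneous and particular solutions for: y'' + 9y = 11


Homogeneous part: r² + 9 = 0 ⇒ r = ±3i, so y_h = C₁cos(3x) + C₂sin(3x).
Try constant y_p = A; plug in: 9A = 11 ⇒ A = 11/9.
General solution: y = C₁cos(3x) + C₂sin(3x) + 11/9.


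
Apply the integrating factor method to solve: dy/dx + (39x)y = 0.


P(x) = 39x ⇒ μ = e^((39/2)x²).
Q(x) = 0 so μ y is constant: y = Ce^(-(39/2)x²).


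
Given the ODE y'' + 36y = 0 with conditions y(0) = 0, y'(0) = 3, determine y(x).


Characteristic roots of r² + 36 = 0 are ±6i, so y = C₁cos(6x) + C₂sin(6x).
Apply y(0) = 0: C₁ = 0. Differentiate and apply y'(0) = 3: 6·C₂ = 3, so C₂ = 1/2.
Particular solution: y = (1/2)sin(6x).


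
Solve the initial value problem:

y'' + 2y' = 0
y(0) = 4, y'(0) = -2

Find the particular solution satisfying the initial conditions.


Characteristic roots of r² + 2r = 0 are -2, 0.
General solution y = c₁ e^(-2x) + c₂.
Apply y(0) = 4: c₁ + c₂ = 4. Apply y'(0) = -2: -2 c₁ + 0 c₂ = -2.
Solve: c₁ = 1, c₂ = 3.
Particular solution: y = e^(-2x) + 3.


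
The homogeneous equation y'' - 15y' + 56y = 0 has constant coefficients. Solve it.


Characteristic equation: r² - 15r + 56 = 0.
Factor: (r - 8)(r - 7) = 0 ⇒ r = 8, 7 (distinct real).
General solution: y = C₁e^(8x) + C₂e^(7x).


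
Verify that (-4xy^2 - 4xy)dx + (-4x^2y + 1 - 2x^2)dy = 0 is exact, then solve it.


Check exactness: ∂M/∂y = -8xy - 4x and ∂N/∂x = -8xy - 4x; equal, so the equation is exact.
Integrate M with respect to x (treating y as constant): ∫M dx = -2x^2y^2 - 2x^2y + h(y).
Differentiate w.r.t. y and set equal to N: the x-dependent terms already match, leaving h'(y) = 1. Integrate: h(y) = y.
So F(x,y) = -2x^2y^2 + y - 2x^2y.
General solution: -2x^2y^2 + y - 2x^2y = C.


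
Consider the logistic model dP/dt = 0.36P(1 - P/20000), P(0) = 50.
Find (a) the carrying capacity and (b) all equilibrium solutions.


Logistic ODE dP/dt = 0.36P(1 - P/20000) has equilibria where dP/dt = 0, i.e. P = 0 or P = 20000.
The coefficient (1 - P/K) = 0 when P = K, identifying K = 20000 as the carrying capacity.
(a) K = 20000; (b) equilibria P = 0 and P = 20000.


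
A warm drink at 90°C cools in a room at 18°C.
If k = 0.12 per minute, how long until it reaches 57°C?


From T(t) = T_a + (T₀ - T_a)e^(-kt), set T(t) = 57:
(57 - 18) / (90 - 18) = e^(-0.12t), so t = -ln(0.542)/0.12 ≈ 5.1 minutes.


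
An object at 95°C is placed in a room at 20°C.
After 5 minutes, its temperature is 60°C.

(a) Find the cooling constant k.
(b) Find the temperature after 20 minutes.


Newton's law: T(t) = T_a + (T₀ - T_a)e^(-kt).
(a) Use T(5) = 60: (60 - 20)/(95 - 20) = e^(-k·5), so k = -ln(0.533)/5 ≈ 0.1257.
(b) Apply k to t = 20: T(20) = 20 + (75)e^(-2.514) ≈ 26.1°C.


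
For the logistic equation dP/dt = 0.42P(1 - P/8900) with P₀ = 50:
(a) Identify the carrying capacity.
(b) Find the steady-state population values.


Logistic ODE dP/dt = 0.42P(1 - P/8900) has equilibria where dP/dt = 0, i.e. P = 0 or P = 8900.
The coefficient (1 - P/K) = 0 when P = K, identifying K = 8900 as the carrying capacity.
(a) K = 8900; (b) equilibria P = 0 and P = 8900.


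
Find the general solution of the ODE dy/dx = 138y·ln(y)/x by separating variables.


Separate: dy/[y ln(y)] = 138 dx/x.
Substitute u = ln(y): du/u = 138 dx/x.
Integrate: ln|ln(y)| = 138ln|x| + C₀, hence ln(y) = C·x^138.


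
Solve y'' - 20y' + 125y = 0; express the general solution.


Characteristic equation: r² - 20r + 125 = 0.
Discriminant is negative; roots r = 10 ± 5i (complex conjugate pair).
General solution uses e^(α x)(C₁ cos(β x) + C₂ sin(β x)): y = e^(10x)(C₁cos(5x) + C₂sin(5x)).


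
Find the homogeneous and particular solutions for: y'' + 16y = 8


Homogeneous part: r² + 16 = 0 ⇒ r = ±4i, so y_h = C₁cos(4x) + C₂sin(4x).
Try constant y_p = A; plug in: 16A = 8 ⇒ A = 1/2.
General solution: y = C₁cos(4x) + C₂sin(4x) + 1/2.


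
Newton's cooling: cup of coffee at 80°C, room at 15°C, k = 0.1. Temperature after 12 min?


Newton's law: dT/dt = -k(T - T_a) has solution T(t) = T_a + (T₀ - T_a)e^(-kt).
Plug in T_a = 15, T₀ = 80, k = 0.1, t = 12: T(12) = 15 + (65)e^(-1.20) ≈ 34.6°C.


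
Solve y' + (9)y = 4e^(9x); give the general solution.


P(x) = 9 ⇒ μ = e^(9x).
(μ y)' = 4e^(18x) ⇒ μ y = (4/18)e^(18x) + C.
Divide by μ: y = (2/9)e^(9x) + Ce^(-9x).


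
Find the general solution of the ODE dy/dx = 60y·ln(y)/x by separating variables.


Separate: dy/[y ln(y)] = 60 dx/x.
Substitute u = ln(y): du/u = 60 dx/x.
Integrate: ln|ln(y)| = 60ln|x| + C₀, hence ln(y) = C·x^60.


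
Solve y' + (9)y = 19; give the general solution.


P(x) = 9, Q(x) = 19; integrating factor μ = e^(9x).
(μ y)' = 19e^(9x) ⇒ μ y = (19/9)e^(9x) + C.
Divide by μ: y = 19/9 + Ce^(-9x).


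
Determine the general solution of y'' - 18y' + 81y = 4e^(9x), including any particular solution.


Characteristic polynomial (r - 9)² = 0; repeated root r = 9.
y_h = (C₁ + C₂x)e^(9x). Forcing matches the repeated root (resonance), so try y_p = Ax² e^(9x).
Substitute and solve for A: 2A = 4, so A = 2.
General solution: y = (C₁ + C₂x + 2x²)e^(9x).


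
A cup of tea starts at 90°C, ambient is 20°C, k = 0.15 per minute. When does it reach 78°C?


From T(t) = T_a + (T₀ - T_a)e^(-kt), set T(t) = 78:
(78 - 20) / (90 - 20) = e^(-0.15t), so t = -ln(0.829)/0.15 ≈ 1.3 minutes.


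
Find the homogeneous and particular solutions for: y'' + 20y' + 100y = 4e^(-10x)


Characteristic polynomial (r + 10)² = 0; repeated root r = -10.
y_h = (C₁ + C₂x)e^(-10x). Forcing matches the repeated root (resonance), so try y_p = Ax² e^(-10x).
Substitute and solve for A: 2A = 4, so A = 2.
General solution: y = (C₁ + C₂x + 2x²)e^(-10x).


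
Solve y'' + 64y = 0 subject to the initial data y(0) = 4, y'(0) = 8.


Characteristic roots of r² + 64 = 0 are ±8i, so y = C₁cos(8x) + C₂sin(8x).
Apply y(0) = 4: C₁ = 4. Differentiate and apply y'(0) = 8: 8·C₂ = 8, so C₂ = 1.
Particular solution: y = 4cos(8x) + sin(8x).


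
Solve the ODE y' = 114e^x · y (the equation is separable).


Separate variables: dy/y = 114e^x dx.
Integrate: ln|y| = 114e^x + C₀.
Exponentiate: y = Ce^(114e^x).


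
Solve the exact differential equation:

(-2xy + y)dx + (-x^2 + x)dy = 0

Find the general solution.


Check exactness: ∂M/∂y = -2x + 1 and ∂N/∂x = -2x + 1; equal, so the equation is exact.
Integrate M with respect to x (treating y as constant): ∫M dx = -x^2y + xy + h(y).
Differentiate w.r.t. y and set equal to N: all terms match, so h'(y) = 0 and h is a constant absorbed into C.
General solution: -x^2y + xy = C.


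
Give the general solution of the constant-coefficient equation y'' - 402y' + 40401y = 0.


Characteristic equation: r² - 402r + 40401 = 0, i.e. (r - 201)² = 0.
Repeated root r = 201; include an x factor for the second linearly independent solution.
General solution: y = (C₁ + C₂x)e^(201x).


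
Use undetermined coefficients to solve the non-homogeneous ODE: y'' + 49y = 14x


Homogeneous: r² + 49 = 0 ⇒ r = ±7i, y_h = C₁cos(7x) + C₂sin(7x).
Polynomial forcing; try y_p = Ax + B. Then y_p'' + 49 y_p = 49(Ax + B) = 14x, so B = 0 and A = 2/7.
General solution: y = C₁cos(7x) + C₂sin(7x) + (2/7)x.


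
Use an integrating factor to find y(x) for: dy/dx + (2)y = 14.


P(x) = 2, Q(x) = 14; integrating factor μ = e^(2x).
(μ y)' = 14e^(2x) ⇒ μ y = 7e^(2x) + C.
Divide by μ: y = 7 + Ce^(-2x).


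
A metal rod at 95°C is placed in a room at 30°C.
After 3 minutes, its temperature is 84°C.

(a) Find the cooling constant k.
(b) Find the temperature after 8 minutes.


Newton's law: T(t) = T_a + (T₀ - T_a)e^(-kt).
(a) Use T(3) = 84: (84 - 30)/(95 - 30) = e^(-k·3), so k = -ln(0.831)/3 ≈ 0.0618.
(b) Apply k to t = 8: T(8) = 30 + (65)e^(-0.494) ≈ 69.6°C.


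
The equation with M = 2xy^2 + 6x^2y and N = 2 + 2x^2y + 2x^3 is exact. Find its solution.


Check exactness: ∂M/∂y = 4xy + 6x^2 and ∂N/∂x = 4xy + 6x^2; equal, so the equation is exact.
Integrate M with respect to x (treating y as constant): ∫M dx = x^2y^2 + 2x^3y + h(y).
Differentiate w.r.t. y and set equal to N: the x-dependent terms already match, leaving h'(y) = 2. Integrate: h(y) = 2y.
So F(x,y) = 2y + x^2y^2 + 2x^3y.
General solution: 2y + x^2y^2 + 2x^3y = C.


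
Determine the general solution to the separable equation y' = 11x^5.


Integrate both sides with respect to x: y = ∫ 11x^5 dx = (11/6)x^6 + C.


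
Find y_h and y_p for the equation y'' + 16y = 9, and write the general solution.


Homogeneous part: r² + 16 = 0 ⇒ r = ±4i, so y_h = C₁cos(4x) + C₂sin(4x).
Try constant y_p = A; plug in: 16A = 9 ⇒ A = 9/16.
General solution: y = C₁cos(4x) + C₂sin(4x) + 9/16.


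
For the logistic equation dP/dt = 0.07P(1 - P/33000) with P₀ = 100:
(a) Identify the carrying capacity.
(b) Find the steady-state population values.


Logistic ODE dP/dt = 0.07P(1 - P/33000) has equilibria where dP/dt = 0, i.e. P = 0 or P = 33000.
The coefficient (1 - P/K) = 0 when P = K, identifying K = 33000 as the carrying capacity.
(a) K = 33000; (b) equilibria P = 0 and P = 33000.


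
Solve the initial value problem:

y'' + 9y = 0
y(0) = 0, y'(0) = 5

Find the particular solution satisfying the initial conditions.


Characteristic roots of r² + 9 = 0 are ±3i, so y = C₁cos(3x) + C₂sin(3x).
Apply y(0) = 0: C₁ = 0. Differentiate and apply y'(0) = 5: 3·C₂ = 5, so C₂ = 5/3.
Particular solution: y = (5/3)sin(3x).


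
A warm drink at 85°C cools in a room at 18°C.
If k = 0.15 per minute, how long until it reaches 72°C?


From T(t) = T_a + (T₀ - T_a)e^(-kt), set T(t) = 72:
(72 - 18) / (85 - 18) = e^(-0.15t), so t = -ln(0.806)/0.15 ≈ 1.4 minutes.


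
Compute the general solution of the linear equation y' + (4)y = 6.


P(x) = 4, Q(x) = 6; integrating factor μ = e^(4x).
(μ y)' = 6e^(4x) ⇒ μ y = (3/2)e^(4x) + C.
Divide by μ: y = 3/2 + Ce^(-4x).
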